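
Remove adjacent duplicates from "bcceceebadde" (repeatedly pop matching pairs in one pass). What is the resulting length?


Input: bcceceebadde
Stack-based adjacent duplicate removal:
  Read 'b': push. Stack: b
  Read 'c': push. Stack: bc
  Read 'c': matches stack top 'c' => pop. Stack: b
  Read 'e': push. Stack: be
  Read 'c': push. Stack: bec
  Read 'e': push. Stack: bece
  Read 'e': matches stack top 'e' => pop. Stack: bec
  Read 'b': push. Stack: becb
  Read 'a': push. Stack: becba
  Read 'd': push. Stack: becbad
  Read 'd': matches stack top 'd' => pop. Stack: becba
  Read 'e': push. Stack: becbae
Final stack: "becbae" (length 6)

6


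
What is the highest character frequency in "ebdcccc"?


Input: ebdcccc
Character counts:
  'b': 1
  'c': 4
  'd': 1
  'e': 1
Maximum frequency: 4

4


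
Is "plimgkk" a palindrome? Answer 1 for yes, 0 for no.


Input: plimgkk
Reversed: kkgmilp
  Compare pos 0 ('p') with pos 6 ('k'): MISMATCH
  Compare pos 1 ('l') with pos 5 ('k'): MISMATCH
  Compare pos 2 ('i') with pos 4 ('g'): MISMATCH
Result: not a palindrome

0


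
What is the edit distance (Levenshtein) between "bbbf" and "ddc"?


Computing edit distance: "bbbf" -> "ddc"
DP table:
           d    d    c
      0    1    2    3
  b   1    1    2    3
  b   2    2    2    3
  b   3    3    3    3
  f   4    4    4    4
Edit distance = dp[4][3] = 4

4


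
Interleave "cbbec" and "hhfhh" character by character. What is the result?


Interleaving "cbbec" and "hhfhh":
  Position 0: 'c' from first, 'h' from second => "ch"
  Position 1: 'b' from first, 'h' from second => "bh"
  Position 2: 'b' from first, 'f' from second => "bf"
  Position 3: 'e' from first, 'h' from second => "eh"
  Position 4: 'c' from first, 'h' from second => "ch"
Result: chbhbfehch

chbhbfehch


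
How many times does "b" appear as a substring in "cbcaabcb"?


Searching for "b" in "cbcaabcb"
Scanning each position:
  Position 0: "c" => no
  Position 1: "b" => MATCH
  Position 2: "c" => no
  Position 3: "a" => no
  Position 4: "a" => no
  Position 5: "b" => MATCH
  Position 6: "c" => no
  Position 7: "b" => MATCH
Total occurrences: 3

3


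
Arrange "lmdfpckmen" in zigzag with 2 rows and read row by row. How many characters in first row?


Zigzag "lmdfpckmen" into 2 rows:
Placing characters:
  'l' => row 0
  'm' => row 1
  'd' => row 0
  'f' => row 1
  'p' => row 0
  'c' => row 1
  'k' => row 0
  'm' => row 1
  'e' => row 0
  'n' => row 1
Rows:
  Row 0: "ldpke"
  Row 1: "mfcmn"
First row length: 5

5


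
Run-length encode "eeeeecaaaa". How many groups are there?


Input: eeeeecaaaa
Scanning for consecutive runs:
  Group 1: 'e' x 5 (positions 0-4)
  Group 2: 'c' x 1 (positions 5-5)
  Group 3: 'a' x 4 (positions 6-9)
Total groups: 3

3


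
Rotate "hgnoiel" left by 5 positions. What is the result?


Input: "hgnoiel", rotate left by 5
First 5 characters: "hgnoi"
Remaining characters: "el"
Concatenate remaining + first: "el" + "hgnoi" = "elhgnoi"

elhgnoi


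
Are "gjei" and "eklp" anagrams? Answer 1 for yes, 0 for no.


Strings: "gjei", "eklp"
Sorted first:  egij
Sorted second: eklp
Differ at position 1: 'g' vs 'k' => not anagrams

0


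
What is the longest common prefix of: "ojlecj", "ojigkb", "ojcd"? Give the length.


Words: ojlecj, ojigkb, ojcd
  Position 0: all 'o' => match
  Position 1: all 'j' => match
  Position 2: ('l', 'i', 'c') => mismatch, stop
LCP = "oj" (length 2)

2


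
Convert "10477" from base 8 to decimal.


Input: "10477" in base 8
Positional expansion:
  Digit '1' (value 1) x 8^4 = 4096
  Digit '0' (value 0) x 8^3 = 0
  Digit '4' (value 4) x 8^2 = 256
  Digit '7' (value 7) x 8^1 = 56
  Digit '7' (value 7) x 8^0 = 7
Sum = 4415

4415


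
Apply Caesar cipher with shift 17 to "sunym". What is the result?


Caesar cipher: shift "sunym" by 17
  's' (pos 18) + 17 = pos 9 = 'j'
  'u' (pos 20) + 17 = pos 11 = 'l'
  'n' (pos 13) + 17 = pos 4 = 'e'
  'y' (pos 24) + 17 = pos 15 = 'p'
  'm' (pos 12) + 17 = pos 3 = 'd'
Result: jlepd

jlepd


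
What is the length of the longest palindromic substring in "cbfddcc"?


Input: "cbfddcc"
Checking substrings for palindromes:
  [3:5] "dd" (len 2) => palindrome
  [5:7] "cc" (len 2) => palindrome
Longest palindromic substring: "dd" with length 2

2


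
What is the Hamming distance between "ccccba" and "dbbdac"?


Comparing "ccccba" and "dbbdac" position by position:
  Position 0: 'c' vs 'd' => differ
  Position 1: 'c' vs 'b' => differ
  Position 2: 'c' vs 'b' => differ
  Position 3: 'c' vs 'd' => differ
  Position 4: 'b' vs 'a' => differ
  Position 5: 'a' vs 'c' => differ
Total differences (Hamming distance): 6

6


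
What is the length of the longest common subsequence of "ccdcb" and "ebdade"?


LCS of "ccdcb" and "ebdade"
DP table:
           e    b    d    a    d    e
      0    0    0    0    0    0    0
  c   0    0    0    0    0    0    0
  c   0    0    0    0    0    0    0
  d   0    0    0    1    1    1    1
  c   0    0    0    1    1    1    1
  b   0    0    1    1    1    1    1
LCS length = dp[5][6] = 1

1


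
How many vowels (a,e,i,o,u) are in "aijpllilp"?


Input: aijpllilp
Checking each character:
  'a' at position 0: vowel (running total: 1)
  'i' at position 1: vowel (running total: 2)
  'j' at position 2: consonant
  'p' at position 3: consonant
  'l' at position 4: consonant
  'l' at position 5: consonant
  'i' at position 6: vowel (running total: 3)
  'l' at position 7: consonant
  'p' at position 8: consonant
Total vowels: 3

3


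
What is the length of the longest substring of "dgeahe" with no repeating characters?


Input: "dgeahe"
Sliding window (track last position of each char):
  Position 0 ('d'): window [0,0] length 1 -- new best
  Position 1 ('g'): window [0,1] length 2 -- new best
  Position 2 ('e'): window [0,2] length 3 -- new best
  Position 3 ('a'): window [0,3] length 4 -- new best
  Position 4 ('h'): window [0,4] length 5 -- new best
  Position 5 ('e'): repeat (last at 2), move window start to 3
  Position 5 ('e'): window [3,5] length 3
Longest substring with no repeats: "dgeah" with length 5

5


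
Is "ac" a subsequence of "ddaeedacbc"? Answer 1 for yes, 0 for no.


Check if "ac" is a subsequence of "ddaeedacbc"
Greedy scan:
  Position 0 ('d'): no match needed
  Position 1 ('d'): no match needed
  Position 2 ('a'): matches sub[0] = 'a'
  Position 3 ('e'): no match needed
  Position 4 ('e'): no match needed
  Position 5 ('d'): no match needed
  Position 6 ('a'): no match needed
  Position 7 ('c'): matches sub[1] = 'c'
  Position 8 ('b'): no match needed
  Position 9 ('c'): no match needed
All 2 characters matched => is a subsequence

1


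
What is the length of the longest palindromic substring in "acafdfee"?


Input: "acafdfee"
Checking substrings for palindromes:
  [0:3] "aca" (len 3) => palindrome
  [3:6] "fdf" (len 3) => palindrome
  [6:8] "ee" (len 2) => palindrome
Longest palindromic substring: "aca" with length 3

3


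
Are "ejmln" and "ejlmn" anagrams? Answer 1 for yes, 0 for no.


Strings: "ejmln", "ejlmn"
Sorted first:  ejlmn
Sorted second: ejlmn
Sorted forms match => anagrams

1


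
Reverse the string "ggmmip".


Input: ggmmip
Reading characters right to left:
  Position 5: 'p'
  Position 4: 'i'
  Position 3: 'm'
  Position 2: 'm'
  Position 1: 'g'
  Position 0: 'g'
Reversed: pimmgg

pimmgg


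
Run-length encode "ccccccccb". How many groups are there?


Input: ccccccccb
Scanning for consecutive runs:
  Group 1: 'c' x 8 (positions 0-7)
  Group 2: 'b' x 1 (positions 8-8)
Total groups: 2

2


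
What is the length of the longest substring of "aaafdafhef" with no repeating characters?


Input: "aaafdafhef"
Sliding window (track last position of each char):
  Position 0 ('a'): window [0,0] length 1 -- new best
  Position 1 ('a'): repeat (last at 0), move window start to 1
  Position 1 ('a'): window [1,1] length 1
  Position 2 ('a'): repeat (last at 1), move window start to 2
  Position 2 ('a'): window [2,2] length 1
  Position 3 ('f'): window [2,3] length 2 -- new best
  Position 4 ('d'): window [2,4] length 3 -- new best
  Position 5 ('a'): repeat (last at 2), move window start to 3
  Position 5 ('a'): window [3,5] length 3
  Position 6 ('f'): repeat (last at 3), move window start to 4
  Position 6 ('f'): window [4,6] length 3
  Position 7 ('h'): window [4,7] length 4 -- new best
  Position 8 ('e'): window [4,8] length 5 -- new best
  Position 9 ('f'): repeat (last at 6), move window start to 7
  Position 9 ('f'): window [7,9] length 3
Longest substring with no repeats: "dafhe" with length 5

5


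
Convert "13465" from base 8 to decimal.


Input: "13465" in base 8
Positional expansion:
  Digit '1' (value 1) x 8^4 = 4096
  Digit '3' (value 3) x 8^3 = 1536
  Digit '4' (value 4) x 8^2 = 256
  Digit '6' (value 6) x 8^1 = 48
  Digit '5' (value 5) x 8^0 = 5
Sum = 5941

5941


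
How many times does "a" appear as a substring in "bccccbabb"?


Searching for "a" in "bccccbabb"
Scanning each position:
  Position 0: "b" => no
  Position 1: "c" => no
  Position 2: "c" => no
  Position 3: "c" => no
  Position 4: "c" => no
  Position 5: "b" => no
  Position 6: "a" => MATCH
  Position 7: "b" => no
  Position 8: "b" => no
Total occurrences: 1

1


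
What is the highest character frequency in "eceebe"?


Input: eceebe
Character counts:
  'b': 1
  'c': 1
  'e': 4
Maximum frequency: 4

4


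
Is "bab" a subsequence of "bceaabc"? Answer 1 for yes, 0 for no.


Check if "bab" is a subsequence of "bceaabc"
Greedy scan:
  Position 0 ('b'): matches sub[0] = 'b'
  Position 1 ('c'): no match needed
  Position 2 ('e'): no match needed
  Position 3 ('a'): matches sub[1] = 'a'
  Position 4 ('a'): no match needed
  Position 5 ('b'): matches sub[2] = 'b'
  Position 6 ('c'): no match needed
All 3 characters matched => is a subsequence

1


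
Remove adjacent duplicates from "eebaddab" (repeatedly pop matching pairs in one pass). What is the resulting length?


Input: eebaddab
Stack-based adjacent duplicate removal:
  Read 'e': push. Stack: e
  Read 'e': matches stack top 'e' => pop. Stack: (empty)
  Read 'b': push. Stack: b
  Read 'a': push. Stack: ba
  Read 'd': push. Stack: bad
  Read 'd': matches stack top 'd' => pop. Stack: ba
  Read 'a': matches stack top 'a' => pop. Stack: b
  Read 'b': matches stack top 'b' => pop. Stack: (empty)
Final stack: "" (length 0)

0


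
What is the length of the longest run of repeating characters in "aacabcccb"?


Input: "aacabcccb"
Scanning for longest run:
  Position 1 ('a'): continues run of 'a', length=2
  Position 2 ('c'): new char, reset run to 1
  Position 3 ('a'): new char, reset run to 1
  Position 4 ('b'): new char, reset run to 1
  Position 5 ('c'): new char, reset run to 1
  Position 6 ('c'): continues run of 'c', length=2
  Position 7 ('c'): continues run of 'c', length=3
  Position 8 ('b'): new char, reset run to 1
Longest run: 'c' with length 3

3


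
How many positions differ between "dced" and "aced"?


Comparing "dced" and "aced" position by position:
  Position 0: 'd' vs 'a' => DIFFER
  Position 1: 'c' vs 'c' => same
  Position 2: 'e' vs 'e' => same
  Position 3: 'd' vs 'd' => same
Positions that differ: 1

1


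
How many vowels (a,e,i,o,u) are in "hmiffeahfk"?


Input: hmiffeahfk
Checking each character:
  'h' at position 0: consonant
  'm' at position 1: consonant
  'i' at position 2: vowel (running total: 1)
  'f' at position 3: consonant
  'f' at position 4: consonant
  'e' at position 5: vowel (running total: 2)
  'a' at position 6: vowel (running total: 3)
  'h' at position 7: consonant
  'f' at position 8: consonant
  'k' at position 9: consonant
Total vowels: 3

3


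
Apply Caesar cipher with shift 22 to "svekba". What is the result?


Caesar cipher: shift "svekba" by 22
  's' (pos 18) + 22 = pos 14 = 'o'
  'v' (pos 21) + 22 = pos 17 = 'r'
  'e' (pos 4) + 22 = pos 0 = 'a'
  'k' (pos 10) + 22 = pos 6 = 'g'
  'b' (pos 1) + 22 = pos 23 = 'x'
  'a' (pos 0) + 22 = pos 22 = 'w'
Result: oragxw

oragxw


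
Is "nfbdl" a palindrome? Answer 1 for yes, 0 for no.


Input: nfbdl
Reversed: ldbfn
  Compare pos 0 ('n') with pos 4 ('l'): MISMATCH
  Compare pos 1 ('f') with pos 3 ('d'): MISMATCH
Result: not a palindrome

0


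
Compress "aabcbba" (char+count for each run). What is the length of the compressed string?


Input: aabcbba
Runs:
  'a' x 2 => "a2"
  'b' x 1 => "b1"
  'c' x 1 => "c1"
  'b' x 2 => "b2"
  'a' x 1 => "a1"
Compressed: "a2b1c1b2a1"
Compressed length: 10

10


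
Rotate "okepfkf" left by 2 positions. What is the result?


Input: "okepfkf", rotate left by 2
First 2 characters: "ok"
Remaining characters: "epfkf"
Concatenate remaining + first: "epfkf" + "ok" = "epfkfok"

epfkfok


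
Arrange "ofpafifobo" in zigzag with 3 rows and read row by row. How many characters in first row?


Zigzag "ofpafifobo" into 3 rows:
Placing characters:
  'o' => row 0
  'f' => row 1
  'p' => row 2
  'a' => row 1
  'f' => row 0
  'i' => row 1
  'f' => row 2
  'o' => row 1
  'b' => row 0
  'o' => row 1
Rows:
  Row 0: "ofb"
  Row 1: "faioo"
  Row 2: "pf"
First row length: 3

3


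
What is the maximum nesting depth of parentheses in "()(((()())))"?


Input: "()(((()())))"
Tracking depth:
  Position 0 '(': depth becomes 1
  Position 1 ')': depth becomes 0
  Position 2 '(': depth becomes 1
  Position 3 '(': depth becomes 2
  Position 4 '(': depth becomes 3
  Position 5 '(': depth becomes 4
  Position 6 ')': depth becomes 3
  Position 7 '(': depth becomes 4
  Position 8 ')': depth becomes 3
  Position 9 ')': depth becomes 2
  Position 10 ')': depth becomes 1
  Position 11 ')': depth becomes 0
Maximum depth reached: 4

4


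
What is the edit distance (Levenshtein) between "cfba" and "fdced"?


Computing edit distance: "cfba" -> "fdced"
DP table:
           f    d    c    e    d
      0    1    2    3    4    5
  c   1    1    2    2    3    4
  f   2    1    2    3    3    4
  b   3    2    2    3    4    4
  a   4    3    3    3    4    5
Edit distance = dp[4][5] = 5

5


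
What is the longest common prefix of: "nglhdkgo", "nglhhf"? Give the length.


Words: nglhdkgo, nglhhf
  Position 0: all 'n' => match
  Position 1: all 'g' => match
  Position 2: all 'l' => match
  Position 3: all 'h' => match
  Position 4: ('d', 'h') => mismatch, stop
LCP = "nglh" (length 4)

4


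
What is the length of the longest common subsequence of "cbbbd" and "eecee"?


LCS of "cbbbd" and "eecee"
DP table:
           e    e    c    e    e
      0    0    0    0    0    0
  c   0    0    0    1    1    1
  b   0    0    0    1    1    1
  b   0    0    0    1    1    1
  b   0    0    0    1    1    1
  d   0    0    0    1    1    1
LCS length = dp[5][5] = 1

1


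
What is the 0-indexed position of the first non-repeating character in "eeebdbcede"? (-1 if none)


Input: eeebdbcede
Character frequencies:
  'b': 2
  'c': 1
  'd': 2
  'e': 5
Scanning left to right for freq == 1:
  Position 0 ('e'): freq=5, skip
  Position 1 ('e'): freq=5, skip
  Position 2 ('e'): freq=5, skip
  Position 3 ('b'): freq=2, skip
  Position 4 ('d'): freq=2, skip
  Position 5 ('b'): freq=2, skip
  Position 6 ('c'): unique! => answer = 6

6


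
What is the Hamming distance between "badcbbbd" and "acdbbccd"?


Comparing "badcbbbd" and "acdbbccd" position by position:
  Position 0: 'b' vs 'a' => differ
  Position 1: 'a' vs 'c' => differ
  Position 2: 'd' vs 'd' => same
  Position 3: 'c' vs 'b' => differ
  Position 4: 'b' vs 'b' => same
  Position 5: 'b' vs 'c' => differ
  Position 6: 'b' vs 'c' => differ
  Position 7: 'd' vs 'd' => same
Total differences (Hamming distance): 5

5


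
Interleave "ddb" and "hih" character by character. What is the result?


Interleaving "ddb" and "hih":
  Position 0: 'd' from first, 'h' from second => "dh"
  Position 1: 'd' from first, 'i' from second => "di"
  Position 2: 'b' from first, 'h' from second => "bh"
Result: dhdibh

dhdibh


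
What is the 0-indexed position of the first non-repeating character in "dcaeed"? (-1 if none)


Input: dcaeed
Character frequencies:
  'a': 1
  'c': 1
  'd': 2
  'e': 2
Scanning left to right for freq == 1:
  Position 0 ('d'): freq=2, skip
  Position 1 ('c'): unique! => answer = 1

1


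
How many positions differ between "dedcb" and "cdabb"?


Comparing "dedcb" and "cdabb" position by position:
  Position 0: 'd' vs 'c' => DIFFER
  Position 1: 'e' vs 'd' => DIFFER
  Position 2: 'd' vs 'a' => DIFFER
  Position 3: 'c' vs 'b' => DIFFER
  Position 4: 'b' vs 'b' => same
Positions that differ: 4

4


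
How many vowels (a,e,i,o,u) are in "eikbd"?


Input: eikbd
Checking each character:
  'e' at position 0: vowel (running total: 1)
  'i' at position 1: vowel (running total: 2)
  'k' at position 2: consonant
  'b' at position 3: consonant
  'd' at position 4: consonant
Total vowels: 2

2


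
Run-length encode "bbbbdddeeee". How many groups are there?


Input: bbbbdddeeee
Scanning for consecutive runs:
  Group 1: 'b' x 4 (positions 0-3)
  Group 2: 'd' x 3 (positions 4-6)
  Group 3: 'e' x 4 (positions 7-10)
Total groups: 3

3


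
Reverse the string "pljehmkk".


Input: pljehmkk
Reading characters right to left:
  Position 7: 'k'
  Position 6: 'k'
  Position 5: 'm'
  Position 4: 'h'
  Position 3: 'e'
  Position 2: 'j'
  Position 1: 'l'
  Position 0: 'p'
Reversed: kkmhejlp

kkmhejlp


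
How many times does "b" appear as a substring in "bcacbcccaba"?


Searching for "b" in "bcacbcccaba"
Scanning each position:
  Position 0: "b" => MATCH
  Position 1: "c" => no
  Position 2: "a" => no
  Position 3: "c" => no
  Position 4: "b" => MATCH
  Position 5: "c" => no
  Position 6: "c" => no
  Position 7: "c" => no
  Position 8: "a" => no
  Position 9: "b" => MATCH
  Position 10: "a" => no
Total occurrences: 3

3


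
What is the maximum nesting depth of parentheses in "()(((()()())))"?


Input: "()(((()()())))"
Tracking depth:
  Position 0 '(': depth becomes 1
  Position 1 ')': depth becomes 0
  Position 2 '(': depth becomes 1
  Position 3 '(': depth becomes 2
  Position 4 '(': depth becomes 3
  Position 5 '(': depth becomes 4
  Position 6 ')': depth becomes 3
  Position 7 '(': depth becomes 4
  Position 8 ')': depth becomes 3
  Position 9 '(': depth becomes 4
  Position 10 ')': depth becomes 3
  Position 11 ')': depth becomes 2
  Position 12 ')': depth becomes 1
  Position 13 ')': depth becomes 0
Maximum depth reached: 4

4


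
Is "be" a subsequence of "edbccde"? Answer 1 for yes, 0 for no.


Check if "be" is a subsequence of "edbccde"
Greedy scan:
  Position 0 ('e'): no match needed
  Position 1 ('d'): no match needed
  Position 2 ('b'): matches sub[0] = 'b'
  Position 3 ('c'): no match needed
  Position 4 ('c'): no match needed
  Position 5 ('d'): no match needed
  Position 6 ('e'): matches sub[1] = 'e'
All 2 characters matched => is a subsequence

1


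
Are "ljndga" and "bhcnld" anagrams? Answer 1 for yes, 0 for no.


Strings: "ljndga", "bhcnld"
Sorted first:  adgjln
Sorted second: bcdhln
Differ at position 0: 'a' vs 'b' => not anagrams

0


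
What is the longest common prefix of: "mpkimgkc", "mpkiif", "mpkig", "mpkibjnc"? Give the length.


Words: mpkimgkc, mpkiif, mpkig, mpkibjnc
  Position 0: all 'm' => match
  Position 1: all 'p' => match
  Position 2: all 'k' => match
  Position 3: all 'i' => match
  Position 4: ('m', 'i', 'g', 'b') => mismatch, stop
LCP = "mpki" (length 4)

4


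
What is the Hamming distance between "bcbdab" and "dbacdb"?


Comparing "bcbdab" and "dbacdb" position by position:
  Position 0: 'b' vs 'd' => differ
  Position 1: 'c' vs 'b' => differ
  Position 2: 'b' vs 'a' => differ
  Position 3: 'd' vs 'c' => differ
  Position 4: 'a' vs 'd' => differ
  Position 5: 'b' vs 'b' => same
Total differences (Hamming distance): 5

5


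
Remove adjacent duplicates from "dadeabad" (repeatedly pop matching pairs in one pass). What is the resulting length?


Input: dadeabad
Stack-based adjacent duplicate removal:
  Read 'd': push. Stack: d
  Read 'a': push. Stack: da
  Read 'd': push. Stack: dad
  Read 'e': push. Stack: dade
  Read 'a': push. Stack: dadea
  Read 'b': push. Stack: dadeab
  Read 'a': push. Stack: dadeaba
  Read 'd': push. Stack: dadeabad
Final stack: "dadeabad" (length 8)

8


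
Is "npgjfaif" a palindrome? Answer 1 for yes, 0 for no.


Input: npgjfaif
Reversed: fiafjgpn
  Compare pos 0 ('n') with pos 7 ('f'): MISMATCH
  Compare pos 1 ('p') with pos 6 ('i'): MISMATCH
  Compare pos 2 ('g') with pos 5 ('a'): MISMATCH
  Compare pos 3 ('j') with pos 4 ('f'): MISMATCH
Result: not a palindrome

0


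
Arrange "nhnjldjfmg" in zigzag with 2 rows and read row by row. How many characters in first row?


Zigzag "nhnjldjfmg" into 2 rows:
Placing characters:
  'n' => row 0
  'h' => row 1
  'n' => row 0
  'j' => row 1
  'l' => row 0
  'd' => row 1
  'j' => row 0
  'f' => row 1
  'm' => row 0
  'g' => row 1
Rows:
  Row 0: "nnljm"
  Row 1: "hjdfg"
First row length: 5

5


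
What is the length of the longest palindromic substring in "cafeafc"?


Input: "cafeafc"
Checking substrings for palindromes:
  No multi-char palindromic substrings found
Longest palindromic substring: "c" with length 1

1


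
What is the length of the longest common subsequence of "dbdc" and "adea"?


LCS of "dbdc" and "adea"
DP table:
           a    d    e    a
      0    0    0    0    0
  d   0    0    1    1    1
  b   0    0    1    1    1
  d   0    0    1    1    1
  c   0    0    1    1    1
LCS length = dp[4][4] = 1

1


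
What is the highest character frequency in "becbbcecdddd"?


Input: becbbcecdddd
Character counts:
  'b': 3
  'c': 3
  'd': 4
  'e': 2
Maximum frequency: 4

4


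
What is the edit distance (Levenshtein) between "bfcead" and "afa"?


Computing edit distance: "bfcead" -> "afa"
DP table:
           a    f    a
      0    1    2    3
  b   1    1    2    3
  f   2    2    1    2
  c   3    3    2    2
  e   4    4    3    3
  a   5    4    4    3
  d   6    5    5    4
Edit distance = dp[6][3] = 4

4


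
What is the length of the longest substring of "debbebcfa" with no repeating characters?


Input: "debbebcfa"
Sliding window (track last position of each char):
  Position 0 ('d'): window [0,0] length 1 -- new best
  Position 1 ('e'): window [0,1] length 2 -- new best
  Position 2 ('b'): window [0,2] length 3 -- new best
  Position 3 ('b'): repeat (last at 2), move window start to 3
  Position 3 ('b'): window [3,3] length 1
  Position 4 ('e'): window [3,4] length 2
  Position 5 ('b'): repeat (last at 3), move window start to 4
  Position 5 ('b'): window [4,5] length 2
  Position 6 ('c'): window [4,6] length 3
  Position 7 ('f'): window [4,7] length 4 -- new best
  Position 8 ('a'): window [4,8] length 5 -- new best
Longest substring with no repeats: "ebcfa" with length 5

5


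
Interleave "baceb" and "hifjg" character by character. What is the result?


Interleaving "baceb" and "hifjg":
  Position 0: 'b' from first, 'h' from second => "bh"
  Position 1: 'a' from first, 'i' from second => "ai"
  Position 2: 'c' from first, 'f' from second => "cf"
  Position 3: 'e' from first, 'j' from second => "ej"
  Position 4: 'b' from first, 'g' from second => "bg"
Result: bhaicfejbg

bhaicfejbg


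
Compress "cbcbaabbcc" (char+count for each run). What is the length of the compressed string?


Input: cbcbaabbcc
Runs:
  'c' x 1 => "c1"
  'b' x 1 => "b1"
  'c' x 1 => "c1"
  'b' x 1 => "b1"
  'a' x 2 => "a2"
  'b' x 2 => "b2"
  'c' x 2 => "c2"
Compressed: "c1b1c1b1a2b2c2"
Compressed length: 14

14


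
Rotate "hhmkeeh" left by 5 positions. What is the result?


Input: "hhmkeeh", rotate left by 5
First 5 characters: "hhmke"
Remaining characters: "eh"
Concatenate remaining + first: "eh" + "hhmke" = "ehhhmke"

ehhhmke


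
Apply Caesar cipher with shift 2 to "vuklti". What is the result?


Caesar cipher: shift "vuklti" by 2
  'v' (pos 21) + 2 = pos 23 = 'x'
  'u' (pos 20) + 2 = pos 22 = 'w'
  'k' (pos 10) + 2 = pos 12 = 'm'
  'l' (pos 11) + 2 = pos 13 = 'n'
  't' (pos 19) + 2 = pos 21 = 'v'
  'i' (pos 8) + 2 = pos 10 = 'k'
Result: xwmnvk

xwmnvk


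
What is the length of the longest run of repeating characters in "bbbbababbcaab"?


Input: "bbbbababbcaab"
Scanning for longest run:
  Position 1 ('b'): continues run of 'b', length=2
  Position 2 ('b'): continues run of 'b', length=3
  Position 3 ('b'): continues run of 'b', length=4
  Position 4 ('a'): new char, reset run to 1
  Position 5 ('b'): new char, reset run to 1
  Position 6 ('a'): new char, reset run to 1
  Position 7 ('b'): new char, reset run to 1
  Position 8 ('b'): continues run of 'b', length=2
  Position 9 ('c'): new char, reset run to 1
  Position 10 ('a'): new char, reset run to 1
  Position 11 ('a'): continues run of 'a', length=2
  Position 12 ('b'): new char, reset run to 1
Longest run: 'b' with length 4

4


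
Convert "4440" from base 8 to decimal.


Input: "4440" in base 8
Positional expansion:
  Digit '4' (value 4) x 8^3 = 2048
  Digit '4' (value 4) x 8^2 = 256
  Digit '4' (value 4) x 8^1 = 32
  Digit '0' (value 0) x 8^0 = 0
Sum = 2336

2336


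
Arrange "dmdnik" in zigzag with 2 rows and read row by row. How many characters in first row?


Zigzag "dmdnik" into 2 rows:
Placing characters:
  'd' => row 0
  'm' => row 1
  'd' => row 0
  'n' => row 1
  'i' => row 0
  'k' => row 1
Rows:
  Row 0: "ddi"
  Row 1: "mnk"
First row length: 3

3


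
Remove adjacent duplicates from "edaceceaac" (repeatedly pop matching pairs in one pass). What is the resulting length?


Input: edaceceaac
Stack-based adjacent duplicate removal:
  Read 'e': push. Stack: e
  Read 'd': push. Stack: ed
  Read 'a': push. Stack: eda
  Read 'c': push. Stack: edac
  Read 'e': push. Stack: edace
  Read 'c': push. Stack: edacec
  Read 'e': push. Stack: edacece
  Read 'a': push. Stack: edacecea
  Read 'a': matches stack top 'a' => pop. Stack: edacece
  Read 'c': push. Stack: edacecec
Final stack: "edacecec" (length 8)

8


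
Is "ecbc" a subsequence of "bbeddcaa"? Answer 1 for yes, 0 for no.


Check if "ecbc" is a subsequence of "bbeddcaa"
Greedy scan:
  Position 0 ('b'): no match needed
  Position 1 ('b'): no match needed
  Position 2 ('e'): matches sub[0] = 'e'
  Position 3 ('d'): no match needed
  Position 4 ('d'): no match needed
  Position 5 ('c'): matches sub[1] = 'c'
  Position 6 ('a'): no match needed
  Position 7 ('a'): no match needed
Only matched 2/4 characters => not a subsequence

0


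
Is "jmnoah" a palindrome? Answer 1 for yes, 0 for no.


Input: jmnoah
Reversed: haonmj
  Compare pos 0 ('j') with pos 5 ('h'): MISMATCH
  Compare pos 1 ('m') with pos 4 ('a'): MISMATCH
  Compare pos 2 ('n') with pos 3 ('o'): MISMATCH
Result: not a palindrome

0


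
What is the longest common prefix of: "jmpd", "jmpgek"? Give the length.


Words: jmpd, jmpgek
  Position 0: all 'j' => match
  Position 1: all 'm' => match
  Position 2: all 'p' => match
  Position 3: ('d', 'g') => mismatch, stop
LCP = "jmp" (length 3)

3


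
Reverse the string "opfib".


Input: opfib
Reading characters right to left:
  Position 4: 'b'
  Position 3: 'i'
  Position 2: 'f'
  Position 1: 'p'
  Position 0: 'o'
Reversed: bifpo

bifpo


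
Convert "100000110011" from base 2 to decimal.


Input: "100000110011" in base 2
Positional expansion:
  Digit '1' (value 1) x 2^11 = 2048
  Digit '0' (value 0) x 2^10 = 0
  Digit '0' (value 0) x 2^9 = 0
  Digit '0' (value 0) x 2^8 = 0
  Digit '0' (value 0) x 2^7 = 0
  Digit '0' (value 0) x 2^6 = 0
  Digit '1' (value 1) x 2^5 = 32
  Digit '1' (value 1) x 2^4 = 16
  Digit '0' (value 0) x 2^3 = 0
  Digit '0' (value 0) x 2^2 = 0
  Digit '1' (value 1) x 2^1 = 2
  Digit '1' (value 1) x 2^0 = 1
Sum = 2099

2099


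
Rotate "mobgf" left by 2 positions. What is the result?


Input: "mobgf", rotate left by 2
First 2 characters: "mo"
Remaining characters: "bgf"
Concatenate remaining + first: "bgf" + "mo" = "bgfmo"

bgfmo


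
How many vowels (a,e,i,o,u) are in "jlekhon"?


Input: jlekhon
Checking each character:
  'j' at position 0: consonant
  'l' at position 1: consonant
  'e' at position 2: vowel (running total: 1)
  'k' at position 3: consonant
  'h' at position 4: consonant
  'o' at position 5: vowel (running total: 2)
  'n' at position 6: consonant
Total vowels: 2

2


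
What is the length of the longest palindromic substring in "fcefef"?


Input: "fcefef"
Checking substrings for palindromes:
  [2:5] "efe" (len 3) => palindrome
  [3:6] "fef" (len 3) => palindrome
Longest palindromic substring: "efe" with length 3

3


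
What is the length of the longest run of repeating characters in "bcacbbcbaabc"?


Input: "bcacbbcbaabc"
Scanning for longest run:
  Position 1 ('c'): new char, reset run to 1
  Position 2 ('a'): new char, reset run to 1
  Position 3 ('c'): new char, reset run to 1
  Position 4 ('b'): new char, reset run to 1
  Position 5 ('b'): continues run of 'b', length=2
  Position 6 ('c'): new char, reset run to 1
  Position 7 ('b'): new char, reset run to 1
  Position 8 ('a'): new char, reset run to 1
  Position 9 ('a'): continues run of 'a', length=2
  Position 10 ('b'): new char, reset run to 1
  Position 11 ('c'): new char, reset run to 1
Longest run: 'b' with length 2

2


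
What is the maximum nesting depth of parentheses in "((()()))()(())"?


Input: "((()()))()(())"
Tracking depth:
  Position 0 '(': depth becomes 1
  Position 1 '(': depth becomes 2
  Position 2 '(': depth becomes 3
  Position 3 ')': depth becomes 2
  Position 4 '(': depth becomes 3
  Position 5 ')': depth becomes 2
  Position 6 ')': depth becomes 1
  Position 7 ')': depth becomes 0
  Position 8 '(': depth becomes 1
  Position 9 ')': depth becomes 0
  Position 10 '(': depth becomes 1
  Position 11 '(': depth becomes 2
  Position 12 ')': depth becomes 1
  Position 13 ')': depth becomes 0
Maximum depth reached: 3

3


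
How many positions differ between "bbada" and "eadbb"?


Comparing "bbada" and "eadbb" position by position:
  Position 0: 'b' vs 'e' => DIFFER
  Position 1: 'b' vs 'a' => DIFFER
  Position 2: 'a' vs 'd' => DIFFER
  Position 3: 'd' vs 'b' => DIFFER
  Position 4: 'a' vs 'b' => DIFFER
Positions that differ: 5

5


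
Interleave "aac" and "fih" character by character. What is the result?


Interleaving "aac" and "fih":
  Position 0: 'a' from first, 'f' from second => "af"
  Position 1: 'a' from first, 'i' from second => "ai"
  Position 2: 'c' from first, 'h' from second => "ch"
Result: afaich

afaich


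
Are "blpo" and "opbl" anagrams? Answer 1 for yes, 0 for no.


Strings: "blpo", "opbl"
Sorted first:  blop
Sorted second: blop
Sorted forms match => anagrams

1


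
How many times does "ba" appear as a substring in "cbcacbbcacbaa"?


Searching for "ba" in "cbcacbbcacbaa"
Scanning each position:
  Position 0: "cb" => no
  Position 1: "bc" => no
  Position 2: "ca" => no
  Position 3: "ac" => no
  Position 4: "cb" => no
  Position 5: "bb" => no
  Position 6: "bc" => no
  Position 7: "ca" => no
  Position 8: "ac" => no
  Position 9: "cb" => no
  Position 10: "ba" => MATCH
  Position 11: "aa" => no
Total occurrences: 1

1


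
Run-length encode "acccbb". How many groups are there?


Input: acccbb
Scanning for consecutive runs:
  Group 1: 'a' x 1 (positions 0-0)
  Group 2: 'c' x 3 (positions 1-3)
  Group 3: 'b' x 2 (positions 4-5)
Total groups: 3

3


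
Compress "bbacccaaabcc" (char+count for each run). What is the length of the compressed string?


Input: bbacccaaabcc
Runs:
  'b' x 2 => "b2"
  'a' x 1 => "a1"
  'c' x 3 => "c3"
  'a' x 3 => "a3"
  'b' x 1 => "b1"
  'c' x 2 => "c2"
Compressed: "b2a1c3a3b1c2"
Compressed length: 12

12


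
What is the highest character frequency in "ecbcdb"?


Input: ecbcdb
Character counts:
  'b': 2
  'c': 2
  'd': 1
  'e': 1
Maximum frequency: 2

2


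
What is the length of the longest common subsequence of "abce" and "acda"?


LCS of "abce" and "acda"
DP table:
           a    c    d    a
      0    0    0    0    0
  a   0    1    1    1    1
  b   0    1    1    1    1
  c   0    1    2    2    2
  e   0    1    2    2    2
LCS length = dp[4][4] = 2

2


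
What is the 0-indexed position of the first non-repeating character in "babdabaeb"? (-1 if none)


Input: babdabaeb
Character frequencies:
  'a': 3
  'b': 4
  'd': 1
  'e': 1
Scanning left to right for freq == 1:
  Position 0 ('b'): freq=4, skip
  Position 1 ('a'): freq=3, skip
  Position 2 ('b'): freq=4, skip
  Position 3 ('d'): unique! => answer = 3

3


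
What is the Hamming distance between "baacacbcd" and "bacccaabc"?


Comparing "baacacbcd" and "bacccaabc" position by position:
  Position 0: 'b' vs 'b' => same
  Position 1: 'a' vs 'a' => same
  Position 2: 'a' vs 'c' => differ
  Position 3: 'c' vs 'c' => same
  Position 4: 'a' vs 'c' => differ
  Position 5: 'c' vs 'a' => differ
  Position 6: 'b' vs 'a' => differ
  Position 7: 'c' vs 'b' => differ
  Position 8: 'd' vs 'c' => differ
Total differences (Hamming distance): 6

6


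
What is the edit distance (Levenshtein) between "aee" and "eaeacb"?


Computing edit distance: "aee" -> "eaeacb"
DP table:
           e    a    e    a    c    b
      0    1    2    3    4    5    6
  a   1    1    1    2    3    4    5
  e   2    1    2    1    2    3    4
  e   3    2    2    2    2    3    4
Edit distance = dp[3][6] = 4

4


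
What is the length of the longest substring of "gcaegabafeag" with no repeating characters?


Input: "gcaegabafeag"
Sliding window (track last position of each char):
  Position 0 ('g'): window [0,0] length 1 -- new best
  Position 1 ('c'): window [0,1] length 2 -- new best
  Position 2 ('a'): window [0,2] length 3 -- new best
  Position 3 ('e'): window [0,3] length 4 -- new best
  Position 4 ('g'): repeat (last at 0), move window start to 1
  Position 4 ('g'): window [1,4] length 4
  Position 5 ('a'): repeat (last at 2), move window start to 3
  Position 5 ('a'): window [3,5] length 3
  Position 6 ('b'): window [3,6] length 4
  Position 7 ('a'): repeat (last at 5), move window start to 6
  Position 7 ('a'): window [6,7] length 2
  Position 8 ('f'): window [6,8] length 3
  Position 9 ('e'): window [6,9] length 4
  Position 10 ('a'): repeat (last at 7), move window start to 8
  Position 10 ('a'): window [8,10] length 3
  Position 11 ('g'): window [8,11] length 4
Longest substring with no repeats: "gcae" with length 4

4


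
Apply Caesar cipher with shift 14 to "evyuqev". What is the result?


Caesar cipher: shift "evyuqev" by 14
  'e' (pos 4) + 14 = pos 18 = 's'
  'v' (pos 21) + 14 = pos 9 = 'j'
  'y' (pos 24) + 14 = pos 12 = 'm'
  'u' (pos 20) + 14 = pos 8 = 'i'
  'q' (pos 16) + 14 = pos 4 = 'e'
  'e' (pos 4) + 14 = pos 18 = 's'
  'v' (pos 21) + 14 = pos 9 = 'j'
Result: sjmiesj

sjmiesj


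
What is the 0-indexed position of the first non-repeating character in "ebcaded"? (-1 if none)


Input: ebcaded
Character frequencies:
  'a': 1
  'b': 1
  'c': 1
  'd': 2
  'e': 2
Scanning left to right for freq == 1:
  Position 0 ('e'): freq=2, skip
  Position 1 ('b'): unique! => answer = 1

1


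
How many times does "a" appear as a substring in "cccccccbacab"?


Searching for "a" in "cccccccbacab"
Scanning each position:
  Position 0: "c" => no
  Position 1: "c" => no
  Position 2: "c" => no
  Position 3: "c" => no
  Position 4: "c" => no
  Position 5: "c" => no
  Position 6: "c" => no
  Position 7: "b" => no
  Position 8: "a" => MATCH
  Position 9: "c" => no
  Position 10: "a" => MATCH
  Position 11: "b" => no
Total occurrences: 2

2


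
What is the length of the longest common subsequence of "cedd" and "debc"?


LCS of "cedd" and "debc"
DP table:
           d    e    b    c
      0    0    0    0    0
  c   0    0    0    0    1
  e   0    0    1    1    1
  d   0    1    1    1    1
  d   0    1    1    1    1
LCS length = dp[4][4] = 1

1


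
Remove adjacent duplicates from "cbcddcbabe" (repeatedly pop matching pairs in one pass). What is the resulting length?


Input: cbcddcbabe
Stack-based adjacent duplicate removal:
  Read 'c': push. Stack: c
  Read 'b': push. Stack: cb
  Read 'c': push. Stack: cbc
  Read 'd': push. Stack: cbcd
  Read 'd': matches stack top 'd' => pop. Stack: cbc
  Read 'c': matches stack top 'c' => pop. Stack: cb
  Read 'b': matches stack top 'b' => pop. Stack: c
  Read 'a': push. Stack: ca
  Read 'b': push. Stack: cab
  Read 'e': push. Stack: cabe
Final stack: "cabe" (length 4)

4


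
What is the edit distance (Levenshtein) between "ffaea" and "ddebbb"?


Computing edit distance: "ffaea" -> "ddebbb"
DP table:
           d    d    e    b    b    b
      0    1    2    3    4    5    6
  f   1    1    2    3    4    5    6
  f   2    2    2    3    4    5    6
  a   3    3    3    3    4    5    6
  e   4    4    4    3    4    5    6
  a   5    5    5    4    4    5    6
Edit distance = dp[5][6] = 6

6


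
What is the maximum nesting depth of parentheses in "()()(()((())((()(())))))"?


Input: "()()(()((())((()(())))))"
Tracking depth:
  Position 0 '(': depth becomes 1
  Position 1 ')': depth becomes 0
  Position 2 '(': depth becomes 1
  Position 3 ')': depth becomes 0
  Position 4 '(': depth becomes 1
  Position 5 '(': depth becomes 2
  Position 6 ')': depth becomes 1
  Position 7 '(': depth becomes 2
  Position 8 '(': depth becomes 3
  Position 9 '(': depth becomes 4
  Position 10 ')': depth becomes 3
  Position 11 ')': depth becomes 2
  Position 12 '(': depth becomes 3
  Position 13 '(': depth becomes 4
  Position 14 '(': depth becomes 5
  Position 15 ')': depth becomes 4
  Position 16 '(': depth becomes 5
  Position 17 '(': depth becomes 6
  Position 18 ')': depth becomes 5
  Position 19 ')': depth becomes 4
  Position 20 ')': depth becomes 3
  Position 21 ')': depth becomes 2
  Position 22 ')': depth becomes 1
  Position 23 ')': depth becomes 0
Maximum depth reached: 6

6


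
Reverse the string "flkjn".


Input: flkjn
Reading characters right to left:
  Position 4: 'n'
  Position 3: 'j'
  Position 2: 'k'
  Position 1: 'l'
  Position 0: 'f'
Reversed: njklf

njklf


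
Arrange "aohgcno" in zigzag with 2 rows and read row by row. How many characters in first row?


Zigzag "aohgcno" into 2 rows:
Placing characters:
  'a' => row 0
  'o' => row 1
  'h' => row 0
  'g' => row 1
  'c' => row 0
  'n' => row 1
  'o' => row 0
Rows:
  Row 0: "ahco"
  Row 1: "ogn"
First row length: 4

4


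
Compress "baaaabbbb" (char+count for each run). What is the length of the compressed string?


Input: baaaabbbb
Runs:
  'b' x 1 => "b1"
  'a' x 4 => "a4"
  'b' x 4 => "b4"
Compressed: "b1a4b4"
Compressed length: 6

6


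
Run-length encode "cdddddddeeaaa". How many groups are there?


Input: cdddddddeeaaa
Scanning for consecutive runs:
  Group 1: 'c' x 1 (positions 0-0)
  Group 2: 'd' x 7 (positions 1-7)
  Group 3: 'e' x 2 (positions 8-9)
  Group 4: 'a' x 3 (positions 10-12)
Total groups: 4

4


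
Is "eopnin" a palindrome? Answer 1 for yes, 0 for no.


Input: eopnin
Reversed: ninpoe
  Compare pos 0 ('e') with pos 5 ('n'): MISMATCH
  Compare pos 1 ('o') with pos 4 ('i'): MISMATCH
  Compare pos 2 ('p') with pos 3 ('n'): MISMATCH
Result: not a palindrome

0


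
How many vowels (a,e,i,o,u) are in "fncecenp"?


Input: fncecenp
Checking each character:
  'f' at position 0: consonant
  'n' at position 1: consonant
  'c' at position 2: consonant
  'e' at position 3: vowel (running total: 1)
  'c' at position 4: consonant
  'e' at position 5: vowel (running total: 2)
  'n' at position 6: consonant
  'p' at position 7: consonant
Total vowels: 2

2


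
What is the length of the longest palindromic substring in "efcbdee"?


Input: "efcbdee"
Checking substrings for palindromes:
  [5:7] "ee" (len 2) => palindrome
Longest palindromic substring: "ee" with length 2

2


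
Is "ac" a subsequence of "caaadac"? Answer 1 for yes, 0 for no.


Check if "ac" is a subsequence of "caaadac"
Greedy scan:
  Position 0 ('c'): no match needed
  Position 1 ('a'): matches sub[0] = 'a'
  Position 2 ('a'): no match needed
  Position 3 ('a'): no match needed
  Position 4 ('d'): no match needed
  Position 5 ('a'): no match needed
  Position 6 ('c'): matches sub[1] = 'c'
All 2 characters matched => is a subsequence

1
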